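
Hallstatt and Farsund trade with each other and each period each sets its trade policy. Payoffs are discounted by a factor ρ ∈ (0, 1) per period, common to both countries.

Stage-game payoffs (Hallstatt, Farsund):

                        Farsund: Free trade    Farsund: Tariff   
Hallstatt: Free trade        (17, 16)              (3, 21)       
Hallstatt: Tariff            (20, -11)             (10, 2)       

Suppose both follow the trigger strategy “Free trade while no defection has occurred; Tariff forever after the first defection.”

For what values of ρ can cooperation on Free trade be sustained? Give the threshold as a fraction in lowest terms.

For Hallstatt: deviation gain 20−17 = 3, per-period punishment loss 17−10 = 7. IC gives ρ ≥ 3/10.
For Farsund: gain 5, loss 14 per period, so ρ ≥ 5/19.
The tighter constraint is Hallstatt's, so cooperation needs ρ ≥ 3/10.

3/10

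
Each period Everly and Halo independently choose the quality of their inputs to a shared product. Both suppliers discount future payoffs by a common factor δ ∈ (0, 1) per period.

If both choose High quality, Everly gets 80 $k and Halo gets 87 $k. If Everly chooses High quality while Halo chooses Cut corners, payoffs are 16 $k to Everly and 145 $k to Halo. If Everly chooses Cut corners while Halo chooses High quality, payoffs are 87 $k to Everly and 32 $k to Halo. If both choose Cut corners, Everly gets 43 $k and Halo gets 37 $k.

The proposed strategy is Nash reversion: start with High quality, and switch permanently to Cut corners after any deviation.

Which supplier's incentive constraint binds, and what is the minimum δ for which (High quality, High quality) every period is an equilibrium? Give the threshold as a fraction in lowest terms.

For Everly: deviation gain 87−80 = 7, per-period punishment loss 80−43 = 37. IC gives δ ≥ 7/44.
For Halo: gain 58, loss 50 per period, so δ ≥ 58/108 = 29/54.
The tighter constraint is Halo's, so cooperation needs δ ≥ 29/54.

Halo; δ ≥ 29/54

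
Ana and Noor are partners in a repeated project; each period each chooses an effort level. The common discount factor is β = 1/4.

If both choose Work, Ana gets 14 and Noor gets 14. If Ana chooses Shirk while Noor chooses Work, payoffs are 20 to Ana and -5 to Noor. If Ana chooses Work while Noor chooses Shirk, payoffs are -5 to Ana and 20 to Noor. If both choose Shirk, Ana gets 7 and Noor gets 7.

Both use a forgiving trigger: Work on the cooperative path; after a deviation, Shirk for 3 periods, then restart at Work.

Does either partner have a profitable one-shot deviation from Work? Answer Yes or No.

A one-shot deviation gives 20 now, then 7 for 3 periods, then back to 14.
Gain from deviating: (20−14) today; loss: (14−7) in each of the next 3 periods.
No-deviation condition: (14−7)(β+…+β^3) ≥ 20−14, i.e. β+…+β^3 ≥ 6/7.
At β = 1/4: β+…+β^3 = 0.3281 < 0.8571.
So cooperation is not sustainable.

Yes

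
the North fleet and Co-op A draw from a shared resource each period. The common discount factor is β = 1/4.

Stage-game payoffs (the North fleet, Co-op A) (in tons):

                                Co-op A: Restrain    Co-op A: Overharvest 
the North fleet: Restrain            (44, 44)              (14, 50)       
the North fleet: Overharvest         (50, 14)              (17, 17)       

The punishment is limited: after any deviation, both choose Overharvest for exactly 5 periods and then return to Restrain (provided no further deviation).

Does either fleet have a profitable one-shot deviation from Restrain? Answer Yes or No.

Comparing payoff streams over the 6 periods until play realigns: cooperate → 44(1+β+…+β^5); deviate → 50 + 17(β+…+β^5).
Cooperation is sustained iff (44−17)(β+…+β^5) ≥ 50−44.
β+…+β^5 = 1/4·(1−(1/4)^5)/(1−1/4) = 0.3330, and (50−44)/(44−17) = 0.2222.
0.3330 ≥ 0.2222, so cooperation is sustainable.

No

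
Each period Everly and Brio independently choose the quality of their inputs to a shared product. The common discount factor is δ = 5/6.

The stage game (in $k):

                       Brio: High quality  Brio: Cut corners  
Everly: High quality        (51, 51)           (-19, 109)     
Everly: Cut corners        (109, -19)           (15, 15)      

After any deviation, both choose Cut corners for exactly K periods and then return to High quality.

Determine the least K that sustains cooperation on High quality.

3

No profitable deviation requires (51−15)(δ+…+δ^K) ≥ 109−51, i.e. δ+…+δ^K ≥ 29/18 ≈ 1.6111.
With δ = 5/6, the partial sums are K=1: 0.8333, K=2: 1.5278, K=3: 2.1065.
K = 3 is the first length at which the sum reaches 1.6111.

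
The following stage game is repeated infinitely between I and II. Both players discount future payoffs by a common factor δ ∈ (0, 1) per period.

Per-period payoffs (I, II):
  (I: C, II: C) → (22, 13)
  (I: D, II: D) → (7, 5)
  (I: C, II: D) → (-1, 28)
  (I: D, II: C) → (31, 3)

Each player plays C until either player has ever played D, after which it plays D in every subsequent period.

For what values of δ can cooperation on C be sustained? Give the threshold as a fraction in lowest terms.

I's threshold: (31−22)/(31−7) = 3/8.
II's threshold: (28−13)/(28−5) = 15/23.
3/8 < 15/23, so II binds and δ* = 15/23.

15/23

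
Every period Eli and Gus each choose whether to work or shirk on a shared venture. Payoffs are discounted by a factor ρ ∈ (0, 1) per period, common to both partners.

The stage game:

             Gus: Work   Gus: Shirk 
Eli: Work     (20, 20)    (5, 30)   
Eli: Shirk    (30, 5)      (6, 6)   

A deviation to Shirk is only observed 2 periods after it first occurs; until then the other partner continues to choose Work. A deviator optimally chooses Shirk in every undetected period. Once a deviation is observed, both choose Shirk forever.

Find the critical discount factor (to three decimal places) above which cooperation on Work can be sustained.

A deviator earns 30 for 2 periods, then 6 forever; cooperating earns 20 forever. Multiplying the IC by (1−ρ):
20 ≥ 30(1−ρ^2) + 6ρ^2, so 24·ρ^2 ≥ 10 and ρ^2 ≥ 5/12.
ρ ≥ (5/12)^(1/2) ≈ 0.645.

0.645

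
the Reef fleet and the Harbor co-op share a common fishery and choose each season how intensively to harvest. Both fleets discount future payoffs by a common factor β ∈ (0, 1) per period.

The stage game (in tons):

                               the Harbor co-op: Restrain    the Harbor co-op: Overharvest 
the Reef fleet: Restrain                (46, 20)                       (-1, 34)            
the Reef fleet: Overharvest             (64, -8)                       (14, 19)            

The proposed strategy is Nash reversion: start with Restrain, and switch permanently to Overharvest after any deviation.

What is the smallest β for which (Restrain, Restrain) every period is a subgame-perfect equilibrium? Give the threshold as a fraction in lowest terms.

14/15

the Reef fleet: cooperation gives 46 each period; deviation gives 64 once then 14 forever.
  46/(1−β) ≥ 64 + 14β/(1−β) ⇒ β ≥ 18/50 = 9/25.
the Harbor co-op: cooperation gives 20 each period; deviation gives 34 once then 19 forever.
  β ≥ 14/15.
Both must hold, so the binding constraint is the Harbor co-op's: β ≥ 14/15.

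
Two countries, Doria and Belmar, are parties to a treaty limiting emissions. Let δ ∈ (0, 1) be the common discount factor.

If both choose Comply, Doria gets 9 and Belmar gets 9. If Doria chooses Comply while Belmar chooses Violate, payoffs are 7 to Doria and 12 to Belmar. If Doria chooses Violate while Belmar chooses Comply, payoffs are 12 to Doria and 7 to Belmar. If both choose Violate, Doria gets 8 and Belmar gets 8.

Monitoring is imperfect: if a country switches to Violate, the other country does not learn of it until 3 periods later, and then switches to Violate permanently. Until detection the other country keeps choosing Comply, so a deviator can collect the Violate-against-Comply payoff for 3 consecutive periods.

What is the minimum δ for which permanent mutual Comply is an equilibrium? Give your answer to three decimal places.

The best deviation is to choose Violate for all 3 undetected periods, earning 12 each, then 8 forever once detected.
Deviation value: 12(1−δ^3)/(1−δ) + 8δ^3/(1−δ); cooperation value: 9/(1−δ).
IC: 9 ≥ 12(1−δ^3) + 8δ^3 = 12 − 4δ^3.
So δ^3 ≥ 3/4, giving δ ≥ (3/4)^(1/3) ≈ 0.909.

0.909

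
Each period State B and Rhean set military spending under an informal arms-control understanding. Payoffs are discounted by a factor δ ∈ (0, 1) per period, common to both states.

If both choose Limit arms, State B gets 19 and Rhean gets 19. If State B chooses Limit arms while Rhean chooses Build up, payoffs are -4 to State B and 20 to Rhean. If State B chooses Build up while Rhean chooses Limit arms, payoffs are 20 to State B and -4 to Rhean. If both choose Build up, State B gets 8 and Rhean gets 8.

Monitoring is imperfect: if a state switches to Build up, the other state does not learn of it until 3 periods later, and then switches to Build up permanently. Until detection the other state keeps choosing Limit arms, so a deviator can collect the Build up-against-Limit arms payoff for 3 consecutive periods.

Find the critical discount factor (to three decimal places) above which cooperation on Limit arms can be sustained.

0.437

Deviating for the 3 undetected periods gains 20−19 = 1 per period over cooperation, then loses 19−8 = 11 per period forever once punishment starts.
Gain: 1(1 + δ + … + δ^2); loss: 11·δ^3/(1−δ).
No profitable deviation ⇔ 1(1−δ^3) ≤ 11·δ^3, i.e. δ^3 ≥ 1/(1+11) = 1/12.
Hence δ ≥ (1/12)^(1/3) ≈ 0.437.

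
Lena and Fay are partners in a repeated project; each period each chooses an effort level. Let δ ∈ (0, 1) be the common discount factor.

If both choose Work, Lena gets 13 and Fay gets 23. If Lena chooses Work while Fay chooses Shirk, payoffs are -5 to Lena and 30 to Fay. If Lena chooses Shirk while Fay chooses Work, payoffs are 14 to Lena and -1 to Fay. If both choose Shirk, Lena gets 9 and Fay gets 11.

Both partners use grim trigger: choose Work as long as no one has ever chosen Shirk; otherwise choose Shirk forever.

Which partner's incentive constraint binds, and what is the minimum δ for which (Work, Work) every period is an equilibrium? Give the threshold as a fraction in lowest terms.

Lena: cooperation gives 13 each period; deviation gives 14 once then 9 forever.
  13/(1−δ) ≥ 14 + 9δ/(1−δ) ⇒ δ ≥ 1/5.
Fay: cooperation gives 23 each period; deviation gives 30 once then 11 forever.
  δ ≥ 7/19.
Both must hold, so the binding constraint is Fay's: δ ≥ 7/19.

Fay; δ ≥ 7/19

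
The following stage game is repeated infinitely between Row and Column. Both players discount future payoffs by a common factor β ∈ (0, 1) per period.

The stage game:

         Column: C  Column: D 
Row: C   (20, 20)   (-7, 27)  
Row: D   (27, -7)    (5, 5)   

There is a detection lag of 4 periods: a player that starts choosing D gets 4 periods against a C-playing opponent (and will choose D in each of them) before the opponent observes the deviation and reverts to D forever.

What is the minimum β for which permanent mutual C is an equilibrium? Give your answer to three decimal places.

Deviating for the 4 undetected periods gains 27−20 = 7 per period over cooperation, then loses 20−5 = 15 per period forever once punishment starts.
Gain: 7(1 + β + … + β^3); loss: 15·β^4/(1−β).
No profitable deviation ⇔ 7(1−β^4) ≤ 15·β^4, i.e. β^4 ≥ 7/(7+15) = 7/22.
Hence β ≥ (7/22)^(1/4) ≈ 0.751.

0.751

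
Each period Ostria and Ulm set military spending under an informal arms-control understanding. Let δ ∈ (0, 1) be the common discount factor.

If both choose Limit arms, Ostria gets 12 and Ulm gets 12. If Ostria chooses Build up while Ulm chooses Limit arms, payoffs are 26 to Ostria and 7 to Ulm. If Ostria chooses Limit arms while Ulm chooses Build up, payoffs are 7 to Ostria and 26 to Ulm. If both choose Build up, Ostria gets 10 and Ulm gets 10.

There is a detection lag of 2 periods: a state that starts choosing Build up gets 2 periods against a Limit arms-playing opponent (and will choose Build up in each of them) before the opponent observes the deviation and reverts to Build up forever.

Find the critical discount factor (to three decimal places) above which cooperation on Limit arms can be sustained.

0.935

A deviator earns 26 for 2 periods, then 10 forever; cooperating earns 12 forever. Multiplying the IC by (1−δ):
12 ≥ 26(1−δ^2) + 10δ^2, so 16·δ^2 ≥ 14 and δ^2 ≥ 7/8.
δ ≥ (7/8)^(1/2) ≈ 0.935.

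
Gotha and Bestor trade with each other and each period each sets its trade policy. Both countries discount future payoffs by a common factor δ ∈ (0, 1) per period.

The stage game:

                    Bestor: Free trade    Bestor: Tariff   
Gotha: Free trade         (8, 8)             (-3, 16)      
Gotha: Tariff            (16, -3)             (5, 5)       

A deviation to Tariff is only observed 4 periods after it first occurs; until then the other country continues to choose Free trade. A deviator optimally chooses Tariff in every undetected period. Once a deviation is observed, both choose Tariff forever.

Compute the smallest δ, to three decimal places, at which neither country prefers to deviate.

0.923

A deviator earns 16 for 4 periods, then 5 forever; cooperating earns 8 forever. Multiplying the IC by (1−δ):
8 ≥ 16(1−δ^4) + 5δ^4, so 11·δ^4 ≥ 8 and δ^4 ≥ 8/11.
δ ≥ (8/11)^(1/4) ≈ 0.923.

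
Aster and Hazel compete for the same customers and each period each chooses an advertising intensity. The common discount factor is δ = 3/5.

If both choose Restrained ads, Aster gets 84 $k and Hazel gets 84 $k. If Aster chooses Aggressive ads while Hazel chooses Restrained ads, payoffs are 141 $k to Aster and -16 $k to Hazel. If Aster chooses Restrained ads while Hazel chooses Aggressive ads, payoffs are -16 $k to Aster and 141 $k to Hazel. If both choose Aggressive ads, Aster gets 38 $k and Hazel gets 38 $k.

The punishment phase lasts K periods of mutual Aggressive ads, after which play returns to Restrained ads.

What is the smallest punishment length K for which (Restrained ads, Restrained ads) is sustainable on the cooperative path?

4

No profitable deviation requires (84−38)(δ+…+δ^K) ≥ 141−84, i.e. δ+…+δ^K ≥ 57/46 ≈ 1.2391.
With δ = 3/5, the partial sums are K=1: 0.6000, K=2: 0.9600, K=3: 1.1760, K=4: 1.3056.
K = 4 is the first length at which the sum reaches 1.2391.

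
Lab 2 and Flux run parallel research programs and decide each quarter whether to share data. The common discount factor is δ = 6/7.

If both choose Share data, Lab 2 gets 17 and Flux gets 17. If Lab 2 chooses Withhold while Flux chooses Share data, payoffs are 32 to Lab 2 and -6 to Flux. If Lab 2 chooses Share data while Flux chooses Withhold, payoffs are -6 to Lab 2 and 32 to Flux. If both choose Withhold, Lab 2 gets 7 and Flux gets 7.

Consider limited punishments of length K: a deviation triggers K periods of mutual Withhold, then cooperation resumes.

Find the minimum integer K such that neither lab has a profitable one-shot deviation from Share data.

2

IC: δ(1−δ^K)/(1−δ) ≥ (32−17)/(17−7) = 3/2.
With δ = 6/7: need 1 − δ^K ≥ 3/2·(1−6/7)/(6/7), i.e. δ^K ≤ 0.7500.
Since (6/7)^1 = 0.8571 and (6/7)^2 = 0.7347, the smallest such K is 2.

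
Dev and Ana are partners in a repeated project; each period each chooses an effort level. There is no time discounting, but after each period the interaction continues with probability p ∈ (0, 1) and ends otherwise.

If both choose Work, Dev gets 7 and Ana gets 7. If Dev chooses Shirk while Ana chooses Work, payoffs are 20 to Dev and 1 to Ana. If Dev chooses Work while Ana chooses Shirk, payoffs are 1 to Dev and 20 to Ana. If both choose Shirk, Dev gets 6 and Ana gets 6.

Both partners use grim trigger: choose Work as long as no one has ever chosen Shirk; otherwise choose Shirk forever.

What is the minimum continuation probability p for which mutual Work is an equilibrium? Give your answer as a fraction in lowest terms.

With no time discounting, the continuation probability p plays the role of the discount factor.
Grim-trigger IC: 7/(1−p) ≥ 20 + 6p/(1−p) ⇒ p ≥ (20−7)/(20−6) = 13/14.

13/14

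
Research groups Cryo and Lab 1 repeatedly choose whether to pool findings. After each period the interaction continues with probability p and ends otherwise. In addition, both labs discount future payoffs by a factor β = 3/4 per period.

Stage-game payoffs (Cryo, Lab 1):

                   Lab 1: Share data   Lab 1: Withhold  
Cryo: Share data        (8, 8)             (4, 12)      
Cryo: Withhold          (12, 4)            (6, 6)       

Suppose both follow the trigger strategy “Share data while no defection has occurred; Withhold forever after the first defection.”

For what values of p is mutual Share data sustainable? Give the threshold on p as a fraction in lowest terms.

Expected continuation weight on next period's payoff is β·p = 3/4·p, which plays the role of the discount factor.
Cooperation requires 3/4·p ≥ (12−8)/(12−6) = 2/3, hence p ≥ 8/9.

8/9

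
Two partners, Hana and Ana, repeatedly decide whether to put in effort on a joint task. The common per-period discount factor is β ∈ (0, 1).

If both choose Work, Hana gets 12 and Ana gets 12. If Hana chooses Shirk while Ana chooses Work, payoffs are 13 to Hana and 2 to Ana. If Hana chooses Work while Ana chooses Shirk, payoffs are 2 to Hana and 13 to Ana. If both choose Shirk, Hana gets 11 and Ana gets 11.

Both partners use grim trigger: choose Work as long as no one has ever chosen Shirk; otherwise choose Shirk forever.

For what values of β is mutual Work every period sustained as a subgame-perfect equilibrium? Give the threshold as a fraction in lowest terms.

One-period gain from deviating is 13 − 12 = 1. The loss is 12 − 11 = 1 in every subsequent period, with present value 1·β/(1−β).
Deviation is unprofitable when 1·β/(1−β) ≥ 1, i.e. β/(1−β) ≥ 1.
Equivalently β ≥ 1/(1+1) = 1/2.

1/2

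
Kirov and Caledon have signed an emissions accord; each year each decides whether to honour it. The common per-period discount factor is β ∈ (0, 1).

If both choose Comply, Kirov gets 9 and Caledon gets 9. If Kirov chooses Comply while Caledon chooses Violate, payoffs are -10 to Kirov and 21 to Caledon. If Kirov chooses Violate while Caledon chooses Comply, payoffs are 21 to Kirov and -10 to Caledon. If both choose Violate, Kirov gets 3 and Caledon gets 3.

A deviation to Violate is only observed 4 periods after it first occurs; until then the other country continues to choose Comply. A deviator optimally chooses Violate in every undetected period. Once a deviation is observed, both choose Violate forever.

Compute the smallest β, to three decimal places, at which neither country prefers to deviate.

0.904

The best deviation is to choose Violate for all 4 undetected periods, earning 21 each, then 3 forever once detected.
Deviation value: 21(1−β^4)/(1−β) + 3β^4/(1−β); cooperation value: 9/(1−β).
IC: 9 ≥ 21(1−β^4) + 3β^4 = 21 − 18β^4.
So β^4 ≥ 12/18 = 2/3, giving β ≥ (2/3)^(1/4) ≈ 0.904.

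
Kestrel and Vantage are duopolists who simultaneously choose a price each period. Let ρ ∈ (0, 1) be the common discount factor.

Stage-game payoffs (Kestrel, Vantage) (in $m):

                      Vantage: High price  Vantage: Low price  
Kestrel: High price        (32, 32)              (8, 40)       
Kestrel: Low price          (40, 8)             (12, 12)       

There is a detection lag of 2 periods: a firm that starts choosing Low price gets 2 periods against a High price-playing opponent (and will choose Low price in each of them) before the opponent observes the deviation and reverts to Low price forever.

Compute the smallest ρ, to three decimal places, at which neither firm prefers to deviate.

0.535

A deviator earns 40 for 2 periods, then 12 forever; cooperating earns 32 forever. Multiplying the IC by (1−ρ):
32 ≥ 40(1−ρ^2) + 12ρ^2, so 28·ρ^2 ≥ 8 and ρ^2 ≥ 2/7.
ρ ≥ (2/7)^(1/2) ≈ 0.535.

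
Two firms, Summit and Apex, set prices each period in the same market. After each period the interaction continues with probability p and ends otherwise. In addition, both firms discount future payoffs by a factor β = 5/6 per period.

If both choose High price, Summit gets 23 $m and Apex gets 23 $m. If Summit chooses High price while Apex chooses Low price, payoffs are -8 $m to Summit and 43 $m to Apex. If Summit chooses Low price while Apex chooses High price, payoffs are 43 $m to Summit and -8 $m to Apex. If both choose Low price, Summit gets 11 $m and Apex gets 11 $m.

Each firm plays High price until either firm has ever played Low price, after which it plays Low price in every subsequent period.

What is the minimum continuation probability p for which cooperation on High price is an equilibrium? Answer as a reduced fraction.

With continuation probability p and discount β, the effective per-period discount factor is βp.
Grim-trigger IC: βp ≥ (43−23)/(43−11) = 5/8.
So p ≥ (5/8)/(5/6) = 3/4.

3/4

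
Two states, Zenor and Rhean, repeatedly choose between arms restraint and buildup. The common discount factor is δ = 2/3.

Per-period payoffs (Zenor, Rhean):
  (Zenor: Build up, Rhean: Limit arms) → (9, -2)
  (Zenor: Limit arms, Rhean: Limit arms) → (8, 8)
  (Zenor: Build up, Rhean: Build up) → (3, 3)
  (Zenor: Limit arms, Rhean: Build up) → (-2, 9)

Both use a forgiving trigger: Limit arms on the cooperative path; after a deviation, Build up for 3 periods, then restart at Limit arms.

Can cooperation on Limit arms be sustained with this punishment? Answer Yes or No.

Yes

IC: δ+…+δ^3 ≥ (9−8)/(8−3) = 1/5.
At δ = 2/3: partial sum = 1.4074 ≥ 0.2000. Cooperation sustainable.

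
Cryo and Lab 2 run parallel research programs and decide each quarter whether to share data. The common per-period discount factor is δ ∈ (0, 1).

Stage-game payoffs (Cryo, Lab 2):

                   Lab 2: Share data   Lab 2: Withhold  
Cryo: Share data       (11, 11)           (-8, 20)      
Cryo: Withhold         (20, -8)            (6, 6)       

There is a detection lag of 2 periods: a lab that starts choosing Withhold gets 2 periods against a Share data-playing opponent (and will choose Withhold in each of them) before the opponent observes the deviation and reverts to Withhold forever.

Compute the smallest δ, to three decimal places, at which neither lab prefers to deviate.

A deviator earns 20 for 2 periods, then 6 forever; cooperating earns 11 forever. Multiplying the IC by (1−δ):
11 ≥ 20(1−δ^2) + 6δ^2, so 14·δ^2 ≥ 9 and δ^2 ≥ 9/14.
δ ≥ (9/14)^(1/2) ≈ 0.802.

0.802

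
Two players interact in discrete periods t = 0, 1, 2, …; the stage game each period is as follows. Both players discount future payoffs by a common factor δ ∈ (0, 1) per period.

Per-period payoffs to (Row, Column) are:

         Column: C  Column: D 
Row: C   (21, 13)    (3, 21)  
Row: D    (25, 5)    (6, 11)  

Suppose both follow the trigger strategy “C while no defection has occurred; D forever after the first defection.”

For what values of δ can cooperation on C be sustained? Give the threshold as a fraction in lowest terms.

4/5

Row: cooperation gives 21 each period; deviation gives 25 once then 6 forever.
  21/(1−δ) ≥ 25 + 6δ/(1−δ) ⇒ δ ≥ 4/19.
Column: cooperation gives 13 each period; deviation gives 21 once then 11 forever.
  δ ≥ 8/10 = 4/5.
Both must hold, so the binding constraint is Column's: δ ≥ 4/5.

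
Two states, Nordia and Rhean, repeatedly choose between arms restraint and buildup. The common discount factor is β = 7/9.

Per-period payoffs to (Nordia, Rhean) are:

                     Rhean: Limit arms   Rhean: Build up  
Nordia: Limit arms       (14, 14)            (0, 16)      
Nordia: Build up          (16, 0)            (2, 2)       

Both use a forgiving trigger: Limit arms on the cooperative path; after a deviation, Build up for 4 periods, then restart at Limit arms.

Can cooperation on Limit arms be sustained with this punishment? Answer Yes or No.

Comparing payoff streams over the 5 periods until play realigns: cooperate → 14(1+β+…+β^4); deviate → 16 + 2(β+…+β^4).
Cooperation is sustained iff (14−2)(β+…+β^4) ≥ 16−14.
β+…+β^4 = 7/9·(1−(7/9)^4)/(1−7/9) = 2.2192, and (16−14)/(14−2) = 0.1667.
2.2192 ≥ 0.1667, so cooperation is sustainable.

Yes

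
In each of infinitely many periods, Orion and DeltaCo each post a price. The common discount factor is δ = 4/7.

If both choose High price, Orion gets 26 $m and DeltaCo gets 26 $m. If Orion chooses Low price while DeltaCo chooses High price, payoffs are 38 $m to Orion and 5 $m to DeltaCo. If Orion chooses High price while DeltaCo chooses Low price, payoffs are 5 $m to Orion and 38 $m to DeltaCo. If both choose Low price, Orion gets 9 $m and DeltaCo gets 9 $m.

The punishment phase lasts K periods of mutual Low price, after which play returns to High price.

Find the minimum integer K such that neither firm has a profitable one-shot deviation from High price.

Need Σ_{k=1}^{K} δ^k ≥ (38−26)/(26−9) = 0.7059 at δ = 4/7.
At K = 1 the sum is 0.5714 < 0.7059; at K = 2 it is 0.8980 ≥ 0.7059.
So the minimum punishment length is K = 2.

2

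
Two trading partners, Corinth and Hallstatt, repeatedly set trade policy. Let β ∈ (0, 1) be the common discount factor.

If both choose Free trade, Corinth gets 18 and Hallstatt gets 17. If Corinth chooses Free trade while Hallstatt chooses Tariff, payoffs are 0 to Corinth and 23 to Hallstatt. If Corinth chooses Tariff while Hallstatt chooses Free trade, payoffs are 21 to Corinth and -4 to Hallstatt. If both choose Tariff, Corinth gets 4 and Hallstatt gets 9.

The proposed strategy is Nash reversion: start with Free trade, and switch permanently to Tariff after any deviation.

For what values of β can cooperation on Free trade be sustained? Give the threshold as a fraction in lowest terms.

3/7

For Corinth: deviation gain 21−18 = 3, per-period punishment loss 18−4 = 14. IC gives β ≥ 3/17.
For Hallstatt: gain 6, loss 8 per period, so β ≥ 6/14 = 3/7.
The tighter constraint is Hallstatt's, so cooperation needs β ≥ 3/7.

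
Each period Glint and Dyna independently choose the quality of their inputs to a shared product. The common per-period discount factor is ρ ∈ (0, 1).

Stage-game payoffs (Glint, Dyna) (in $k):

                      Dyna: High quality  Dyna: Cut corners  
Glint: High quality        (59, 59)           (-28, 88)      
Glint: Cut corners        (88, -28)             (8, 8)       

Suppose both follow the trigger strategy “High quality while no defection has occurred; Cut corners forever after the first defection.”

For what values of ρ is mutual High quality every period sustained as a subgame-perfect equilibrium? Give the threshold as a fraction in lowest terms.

29/80

Cooperation forever yields 59 each period: 59/(1−ρ).
Deviating yields 88 once, then 8 forever: 88 + 8ρ/(1−ρ).
No profitable deviation requires 59/(1−ρ) ≥ 88 + 8ρ/(1−ρ).
Multiplying by (1−ρ): 59 ≥ 88(1−ρ) + 8ρ = 88 − 80ρ.
So 80ρ ≥ 29, i.e. ρ ≥ 29/80.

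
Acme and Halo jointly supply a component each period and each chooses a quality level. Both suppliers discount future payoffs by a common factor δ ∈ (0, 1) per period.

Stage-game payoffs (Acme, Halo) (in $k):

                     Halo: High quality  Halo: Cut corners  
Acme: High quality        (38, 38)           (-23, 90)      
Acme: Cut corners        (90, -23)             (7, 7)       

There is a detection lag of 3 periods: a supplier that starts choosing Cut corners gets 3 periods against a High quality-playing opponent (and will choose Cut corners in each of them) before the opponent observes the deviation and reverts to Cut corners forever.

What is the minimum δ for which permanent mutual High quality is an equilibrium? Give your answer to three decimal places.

The best deviation is to choose Cut corners for all 3 undetected periods, earning 90 each, then 7 forever once detected.
Deviation value: 90(1−δ^3)/(1−δ) + 7δ^3/(1−δ); cooperation value: 38/(1−δ).
IC: 38 ≥ 90(1−δ^3) + 7δ^3 = 90 − 83δ^3.
So δ^3 ≥ 52/83, giving δ ≥ (52/83)^(1/3) ≈ 0.856.

0.856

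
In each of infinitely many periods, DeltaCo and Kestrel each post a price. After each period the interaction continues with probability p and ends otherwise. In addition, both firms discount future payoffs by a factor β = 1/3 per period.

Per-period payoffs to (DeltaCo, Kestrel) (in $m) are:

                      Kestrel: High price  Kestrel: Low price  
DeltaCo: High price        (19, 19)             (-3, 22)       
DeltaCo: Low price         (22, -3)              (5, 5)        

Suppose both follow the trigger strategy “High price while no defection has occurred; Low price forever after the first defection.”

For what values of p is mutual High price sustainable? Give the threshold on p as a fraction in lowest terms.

With continuation probability p and discount β, the effective per-period discount factor is βp.
Grim-trigger IC: βp ≥ (22−19)/(22−5) = 3/17.
So p ≥ (3/17)/(1/3) = 9/17.

9/17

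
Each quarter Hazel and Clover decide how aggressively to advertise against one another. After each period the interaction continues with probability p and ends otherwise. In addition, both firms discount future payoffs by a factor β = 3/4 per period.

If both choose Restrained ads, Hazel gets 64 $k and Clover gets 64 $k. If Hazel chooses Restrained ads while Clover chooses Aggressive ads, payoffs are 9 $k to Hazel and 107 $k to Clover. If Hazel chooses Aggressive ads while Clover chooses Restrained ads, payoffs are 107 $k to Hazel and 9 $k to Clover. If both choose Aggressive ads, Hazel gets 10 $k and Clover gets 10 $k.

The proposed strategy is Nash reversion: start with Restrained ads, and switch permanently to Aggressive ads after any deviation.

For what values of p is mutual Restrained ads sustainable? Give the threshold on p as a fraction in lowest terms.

With continuation probability p and discount β, the effective per-period discount factor is βp.
Grim-trigger IC: βp ≥ (107−64)/(107−10) = 43/97.
So p ≥ (43/97)/(3/4) = 172/291.

172/291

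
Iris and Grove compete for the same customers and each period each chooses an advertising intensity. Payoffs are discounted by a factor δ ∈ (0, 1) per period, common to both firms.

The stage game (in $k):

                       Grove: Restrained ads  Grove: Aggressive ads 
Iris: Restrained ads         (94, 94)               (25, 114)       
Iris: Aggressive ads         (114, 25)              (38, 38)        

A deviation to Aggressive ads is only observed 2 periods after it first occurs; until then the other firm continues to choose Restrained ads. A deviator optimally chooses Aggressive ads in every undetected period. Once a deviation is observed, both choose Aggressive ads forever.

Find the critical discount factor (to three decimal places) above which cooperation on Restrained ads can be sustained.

A deviator earns 114 for 2 periods, then 38 forever; cooperating earns 94 forever. Multiplying the IC by (1−δ):
94 ≥ 114(1−δ^2) + 38δ^2, so 76·δ^2 ≥ 20 and δ^2 ≥ 5/19.
δ ≥ (5/19)^(1/2) ≈ 0.513.

0.513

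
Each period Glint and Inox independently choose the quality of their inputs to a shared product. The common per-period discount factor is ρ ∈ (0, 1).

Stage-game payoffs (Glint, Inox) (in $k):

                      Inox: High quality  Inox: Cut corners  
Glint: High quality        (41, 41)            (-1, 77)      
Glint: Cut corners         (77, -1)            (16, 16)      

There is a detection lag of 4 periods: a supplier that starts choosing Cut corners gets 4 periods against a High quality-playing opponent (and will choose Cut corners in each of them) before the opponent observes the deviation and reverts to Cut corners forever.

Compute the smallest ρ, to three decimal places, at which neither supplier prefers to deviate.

Deviating for the 4 undetected periods gains 77−41 = 36 per period over cooperation, then loses 41−16 = 25 per period forever once punishment starts.
Gain: 36(1 + ρ + … + ρ^3); loss: 25·ρ^4/(1−ρ).
No profitable deviation ⇔ 36(1−ρ^4) ≤ 25·ρ^4, i.e. ρ^4 ≥ 36/(36+25) = 36/61.
Hence ρ ≥ (36/61)^(1/4) ≈ 0.876.

0.876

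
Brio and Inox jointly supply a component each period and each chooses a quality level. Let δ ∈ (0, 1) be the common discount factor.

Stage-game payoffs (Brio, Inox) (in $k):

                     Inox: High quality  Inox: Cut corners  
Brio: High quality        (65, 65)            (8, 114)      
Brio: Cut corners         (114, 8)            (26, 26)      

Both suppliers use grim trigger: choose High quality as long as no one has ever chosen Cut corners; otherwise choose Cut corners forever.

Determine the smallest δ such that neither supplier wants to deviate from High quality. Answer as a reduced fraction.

49/88

65/(1−δ) ≥ 114 + 26δ/(1−δ)
65 ≥ 114 − 88δ
δ ≥ 49/88.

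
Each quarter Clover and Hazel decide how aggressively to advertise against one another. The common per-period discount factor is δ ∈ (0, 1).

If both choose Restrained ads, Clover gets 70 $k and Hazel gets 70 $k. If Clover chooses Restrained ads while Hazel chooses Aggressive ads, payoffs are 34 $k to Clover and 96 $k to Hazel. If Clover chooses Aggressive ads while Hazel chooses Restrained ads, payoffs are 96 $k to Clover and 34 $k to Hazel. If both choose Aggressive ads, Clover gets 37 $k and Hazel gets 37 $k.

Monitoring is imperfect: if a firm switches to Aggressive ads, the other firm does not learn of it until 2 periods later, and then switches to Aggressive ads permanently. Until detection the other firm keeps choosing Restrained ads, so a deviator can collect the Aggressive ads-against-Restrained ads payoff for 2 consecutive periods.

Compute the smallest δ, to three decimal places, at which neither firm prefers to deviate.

0.664

The best deviation is to choose Aggressive ads for all 2 undetected periods, earning 96 each, then 37 forever once detected.
Deviation value: 96(1−δ^2)/(1−δ) + 37δ^2/(1−δ); cooperation value: 70/(1−δ).
IC: 70 ≥ 96(1−δ^2) + 37δ^2 = 96 − 59δ^2.
So δ^2 ≥ 26/59, giving δ ≥ (26/59)^(1/2) ≈ 0.664.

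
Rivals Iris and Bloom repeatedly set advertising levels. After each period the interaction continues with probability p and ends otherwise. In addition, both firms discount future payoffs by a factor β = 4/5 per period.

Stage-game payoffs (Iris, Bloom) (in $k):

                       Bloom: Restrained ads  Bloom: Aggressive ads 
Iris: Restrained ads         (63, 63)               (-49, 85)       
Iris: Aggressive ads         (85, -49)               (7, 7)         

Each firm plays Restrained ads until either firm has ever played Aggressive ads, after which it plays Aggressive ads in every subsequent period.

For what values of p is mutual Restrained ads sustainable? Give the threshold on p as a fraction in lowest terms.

55/156

Expected continuation weight on next period's payoff is β·p = 4/5·p, which plays the role of the discount factor.
Cooperation requires 4/5·p ≥ (85−63)/(85−7) = 11/39, hence p ≥ 55/156.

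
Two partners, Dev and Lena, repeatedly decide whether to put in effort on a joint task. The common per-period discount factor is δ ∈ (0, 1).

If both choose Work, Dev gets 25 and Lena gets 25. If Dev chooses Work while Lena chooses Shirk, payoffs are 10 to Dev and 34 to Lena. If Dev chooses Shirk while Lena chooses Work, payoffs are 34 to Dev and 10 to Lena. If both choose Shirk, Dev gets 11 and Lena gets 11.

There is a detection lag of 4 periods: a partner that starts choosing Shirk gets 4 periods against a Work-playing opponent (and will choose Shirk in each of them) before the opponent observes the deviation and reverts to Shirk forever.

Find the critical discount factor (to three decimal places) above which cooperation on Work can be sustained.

The best deviation is to choose Shirk for all 4 undetected periods, earning 34 each, then 11 forever once detected.
Deviation value: 34(1−δ^4)/(1−δ) + 11δ^4/(1−δ); cooperation value: 25/(1−δ).
IC: 25 ≥ 34(1−δ^4) + 11δ^4 = 34 − 23δ^4.
So δ^4 ≥ 9/23, giving δ ≥ (9/23)^(1/4) ≈ 0.791.

0.791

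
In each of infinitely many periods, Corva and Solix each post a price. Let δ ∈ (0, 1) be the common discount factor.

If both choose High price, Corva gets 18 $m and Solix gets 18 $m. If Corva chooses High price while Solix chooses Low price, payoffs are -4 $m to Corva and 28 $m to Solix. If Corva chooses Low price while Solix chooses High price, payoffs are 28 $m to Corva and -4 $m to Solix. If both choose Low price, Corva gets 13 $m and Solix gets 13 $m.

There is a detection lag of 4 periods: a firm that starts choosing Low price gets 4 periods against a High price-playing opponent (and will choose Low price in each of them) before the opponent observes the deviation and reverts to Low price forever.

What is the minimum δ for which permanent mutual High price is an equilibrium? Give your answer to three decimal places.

0.904

A deviator earns 28 for 4 periods, then 13 forever; cooperating earns 18 forever. Multiplying the IC by (1−δ):
18 ≥ 28(1−δ^4) + 13δ^4, so 15·δ^4 ≥ 10 and δ^4 ≥ 2/3.
δ ≥ (2/3)^(1/4) ≈ 0.904.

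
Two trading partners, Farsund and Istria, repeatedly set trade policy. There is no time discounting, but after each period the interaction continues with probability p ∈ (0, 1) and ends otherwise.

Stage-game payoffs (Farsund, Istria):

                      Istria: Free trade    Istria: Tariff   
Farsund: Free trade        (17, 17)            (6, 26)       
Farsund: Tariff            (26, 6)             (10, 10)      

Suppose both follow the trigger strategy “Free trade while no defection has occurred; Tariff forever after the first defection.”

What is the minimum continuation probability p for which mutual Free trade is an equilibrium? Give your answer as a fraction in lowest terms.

Expected cooperation value is 17 + p·17 + p²·17 + … = 17/(1−p); deviation gives 26 + p·10/(1−p).
17 ≥ 26(1−p) + 10p ⇒ 16p ≥ 9 ⇒ p ≥ 9/16.

9/16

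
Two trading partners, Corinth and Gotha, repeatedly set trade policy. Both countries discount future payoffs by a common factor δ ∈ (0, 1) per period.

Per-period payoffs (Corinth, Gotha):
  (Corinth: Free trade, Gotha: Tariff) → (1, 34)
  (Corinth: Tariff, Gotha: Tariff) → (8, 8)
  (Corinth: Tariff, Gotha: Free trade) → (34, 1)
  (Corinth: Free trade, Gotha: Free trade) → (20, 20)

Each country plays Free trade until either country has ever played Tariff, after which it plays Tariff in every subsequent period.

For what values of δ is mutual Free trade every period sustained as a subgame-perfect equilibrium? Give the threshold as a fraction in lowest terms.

Under grim trigger the critical discount factor is (T−C)/(T−P) with T = 34, C = 20, P = 8.
δ* = (34−20)/(34−8) = 14/26 = 7/13.

7/13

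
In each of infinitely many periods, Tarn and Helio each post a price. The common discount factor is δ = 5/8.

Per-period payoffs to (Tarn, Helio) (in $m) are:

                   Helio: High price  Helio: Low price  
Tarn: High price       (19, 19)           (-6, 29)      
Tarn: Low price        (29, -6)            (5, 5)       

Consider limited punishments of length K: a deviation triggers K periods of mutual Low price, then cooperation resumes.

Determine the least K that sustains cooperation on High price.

Need Σ_{k=1}^{K} δ^k ≥ (29−19)/(19−5) = 0.7143 at δ = 5/8.
At K = 1 the sum is 0.6250 < 0.7143; at K = 2 it is 1.0156 ≥ 0.7143.
So the minimum punishment length is K = 2.

2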